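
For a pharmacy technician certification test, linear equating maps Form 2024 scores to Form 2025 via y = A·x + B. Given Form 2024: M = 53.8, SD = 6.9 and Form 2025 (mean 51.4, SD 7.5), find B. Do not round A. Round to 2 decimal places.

-7.08

A = SD_Y / SD_X = 7.5 / 6.9 = 1.086957
B = M_Y − A·M_X = 51.4 − 1.086957 × 53.8 = -7.08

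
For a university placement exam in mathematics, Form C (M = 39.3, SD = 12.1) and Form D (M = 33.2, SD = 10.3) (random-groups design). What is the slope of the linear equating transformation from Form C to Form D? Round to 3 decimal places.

A = SD_Y / SD_X = 10.3 / 12.1 = 0.851

0.851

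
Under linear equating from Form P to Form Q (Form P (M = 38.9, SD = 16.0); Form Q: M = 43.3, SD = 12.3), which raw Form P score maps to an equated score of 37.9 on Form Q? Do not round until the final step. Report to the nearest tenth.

31.9

Invert y = (SD_Y/SD_X)(x − M_X) + M_Y:
x = (SD_X/SD_Y)(y − M_Y) + M_X = (16.0/12.3)(37.9 − 43.3) + 38.9
x = 1.300813 × -5.400 + 38.9 = 31.9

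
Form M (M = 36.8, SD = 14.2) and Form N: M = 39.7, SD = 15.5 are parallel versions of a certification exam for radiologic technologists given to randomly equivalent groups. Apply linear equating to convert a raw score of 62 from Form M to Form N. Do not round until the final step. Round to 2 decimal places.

Linear equating: y = (SD_Y/SD_X)(x − M_X) + M_Y
y = (15.5/14.2)(62 − 36.8) + 39.7
y = 1.091549 × 25.2 + 39.7 = 27.5070 + 39.7 = 67.21

67.21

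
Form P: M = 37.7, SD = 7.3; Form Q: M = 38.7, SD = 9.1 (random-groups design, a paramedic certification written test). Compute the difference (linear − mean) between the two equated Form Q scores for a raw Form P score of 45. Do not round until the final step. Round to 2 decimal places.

Mean-equated: 45 + (38.7 − 37.7) = 46.00
Linear-equated: (9.1/7.3)(45 − 37.7) + 38.7 = 47.800
Difference = 47.800 − 46.00 = 1.80

1.80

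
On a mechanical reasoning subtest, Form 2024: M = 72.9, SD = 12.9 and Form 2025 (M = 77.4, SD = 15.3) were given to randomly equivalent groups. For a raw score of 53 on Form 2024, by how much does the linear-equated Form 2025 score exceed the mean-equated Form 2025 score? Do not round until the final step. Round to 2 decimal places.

-3.70

Mean-equated: 53 + (77.4 − 72.9) = 57.50
Linear-equated: (15.3/12.9)(53 − 72.9) + 77.4 = 53.798
Difference = 53.798 − 57.50 = -3.70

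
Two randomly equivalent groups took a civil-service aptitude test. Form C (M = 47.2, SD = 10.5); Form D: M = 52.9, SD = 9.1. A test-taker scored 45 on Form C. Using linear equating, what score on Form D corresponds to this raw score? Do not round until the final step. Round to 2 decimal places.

Linear equating: y = (SD_Y/SD_X)(x − M_X) + M_Y
y = (9.1/10.5)(45 − 47.2) + 52.9
y = 0.866667 × -2.2 + 52.9 = -1.9067 + 52.9 = 50.99

50.99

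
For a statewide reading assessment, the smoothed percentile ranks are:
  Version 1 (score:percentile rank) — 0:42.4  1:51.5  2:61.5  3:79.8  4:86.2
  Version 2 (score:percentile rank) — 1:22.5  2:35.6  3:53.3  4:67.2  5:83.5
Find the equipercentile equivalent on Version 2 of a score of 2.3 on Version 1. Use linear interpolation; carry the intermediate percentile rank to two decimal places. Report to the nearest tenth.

4.0

PR of 2.3 on Version 1: 61.5 + (2.3 − 2)/(3 − 2) × (79.8 − 61.5) = 66.99
On Version 2, PR 66.99 falls between score 3 (PR 53.3) and 4 (PR 67.2).
Interpolate: 3 + (66.99 − 53.3)/(67.2 − 53.3) × (4 − 3) = 4.0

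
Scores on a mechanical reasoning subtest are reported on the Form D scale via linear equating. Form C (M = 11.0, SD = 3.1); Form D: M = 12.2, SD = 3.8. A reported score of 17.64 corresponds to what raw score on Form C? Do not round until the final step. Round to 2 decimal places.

Invert y = (SD_Y/SD_X)(x − M_X) + M_Y:
x = (SD_X/SD_Y)(y − M_Y) + M_X = (3.1/3.8)(17.64 − 12.2) + 11.0
x = 0.815789 × 5.440 + 11.0 = 15.44

15.44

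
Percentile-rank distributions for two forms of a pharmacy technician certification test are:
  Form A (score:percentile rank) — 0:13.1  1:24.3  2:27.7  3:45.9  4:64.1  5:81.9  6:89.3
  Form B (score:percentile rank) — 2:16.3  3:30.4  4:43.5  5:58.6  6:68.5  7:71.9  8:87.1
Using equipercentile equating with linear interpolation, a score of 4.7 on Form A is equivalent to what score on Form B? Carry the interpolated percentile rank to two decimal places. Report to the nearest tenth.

PR of 4.7 on Form A: 64.1 + (4.7 − 4)/(5 − 4) × (81.9 − 64.1) = 76.56
On Form B, PR 76.56 falls between score 7 (PR 71.9) and 8 (PR 87.1).
Interpolate: 7 + (76.56 − 71.9)/(87.1 − 71.9) × (8 − 7) = 7.3

7.3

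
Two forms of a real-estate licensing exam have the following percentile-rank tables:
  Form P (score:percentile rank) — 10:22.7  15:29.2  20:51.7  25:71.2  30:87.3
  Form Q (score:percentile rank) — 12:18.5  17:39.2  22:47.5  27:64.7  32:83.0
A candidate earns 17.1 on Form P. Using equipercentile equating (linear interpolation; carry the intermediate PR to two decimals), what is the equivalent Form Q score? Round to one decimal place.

16.9

PR of 17.1 on Form P: 29.2 + (17.1 − 15)/(20 − 15) × (51.7 − 29.2) = 38.65
On Form Q, PR 38.65 falls between score 12 (PR 18.5) and 17 (PR 39.2).
Interpolate: 12 + (38.65 − 18.5)/(39.2 − 18.5) × (17 − 12) = 16.9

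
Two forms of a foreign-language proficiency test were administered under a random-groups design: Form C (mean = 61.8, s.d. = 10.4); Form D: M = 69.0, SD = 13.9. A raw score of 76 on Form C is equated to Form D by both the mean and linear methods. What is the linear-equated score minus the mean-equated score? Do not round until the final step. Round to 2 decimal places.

Mean-equated: 76 + (69.0 − 61.8) = 83.20
Linear-equated: (13.9/10.4)(76 − 61.8) + 69.0 = 87.979
Difference = 87.979 − 83.20 = 4.78

4.78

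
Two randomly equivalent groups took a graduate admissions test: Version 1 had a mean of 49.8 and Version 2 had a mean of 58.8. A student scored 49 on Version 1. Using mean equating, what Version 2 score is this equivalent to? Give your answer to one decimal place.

58.0

Mean equating: y = x + (M_Y − M_X) = 49 + (58.8 − 49.8) = 58.0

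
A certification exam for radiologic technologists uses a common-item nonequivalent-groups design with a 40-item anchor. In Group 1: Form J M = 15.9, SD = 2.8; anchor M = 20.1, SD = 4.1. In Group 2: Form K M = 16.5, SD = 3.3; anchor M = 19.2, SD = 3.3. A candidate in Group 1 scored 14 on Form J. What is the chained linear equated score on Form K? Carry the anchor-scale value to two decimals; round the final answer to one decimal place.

Form J → anchor (Group 1): v = (4.1/2.8)(14 − 15.9) + 20.1 = 17.32
anchor → Form K (Group 2): y = (3.3/3.3)(17.32 − 19.2) + 16.5 = 14.6

14.6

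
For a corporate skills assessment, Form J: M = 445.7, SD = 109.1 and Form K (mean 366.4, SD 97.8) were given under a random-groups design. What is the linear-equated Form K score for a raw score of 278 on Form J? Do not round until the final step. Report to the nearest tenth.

Linear equating: y = (SD_Y/SD_X)(x − M_X) + M_Y
y = (97.8/109.1)(278 − 445.7) + 366.4
y = 0.896425 × -167.7 + 366.4 = -150.3305 + 366.4 = 216.1

216.1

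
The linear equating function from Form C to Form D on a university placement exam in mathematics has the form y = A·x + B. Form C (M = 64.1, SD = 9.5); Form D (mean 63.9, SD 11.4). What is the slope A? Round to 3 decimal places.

A = SD_Y / SD_X = 11.4 / 9.5 = 1.200

1.200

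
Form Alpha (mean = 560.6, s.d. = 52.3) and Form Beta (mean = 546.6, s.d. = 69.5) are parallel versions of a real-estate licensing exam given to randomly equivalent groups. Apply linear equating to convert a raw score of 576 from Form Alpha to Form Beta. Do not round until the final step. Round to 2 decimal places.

Linear equating: y = (SD_Y/SD_X)(x − M_X) + M_Y
y = (69.5/52.3)(576 − 560.6) + 546.6
y = 1.328872 × 15.4 + 546.6 = 20.4646 + 546.6 = 567.06

567.06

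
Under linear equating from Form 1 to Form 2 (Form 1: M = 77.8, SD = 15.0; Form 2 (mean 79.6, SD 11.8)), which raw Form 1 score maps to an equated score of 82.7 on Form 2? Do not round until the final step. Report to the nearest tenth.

Invert y = (SD_Y/SD_X)(x − M_X) + M_Y:
x = (SD_X/SD_Y)(y − M_Y) + M_X = (15.0/11.8)(82.7 − 79.6) + 77.8
x = 1.271186 × 3.100 + 77.8 = 81.7

81.7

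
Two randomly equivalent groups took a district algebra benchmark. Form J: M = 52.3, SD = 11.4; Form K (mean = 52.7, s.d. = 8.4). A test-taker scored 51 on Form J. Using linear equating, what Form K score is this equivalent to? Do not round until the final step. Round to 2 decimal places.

Linear equating: y = (SD_Y/SD_X)(x − M_X) + M_Y
y = (8.4/11.4)(51 − 52.3) + 52.7
y = 0.736842 × -1.3 + 52.7 = -0.9579 + 52.7 = 51.74

51.74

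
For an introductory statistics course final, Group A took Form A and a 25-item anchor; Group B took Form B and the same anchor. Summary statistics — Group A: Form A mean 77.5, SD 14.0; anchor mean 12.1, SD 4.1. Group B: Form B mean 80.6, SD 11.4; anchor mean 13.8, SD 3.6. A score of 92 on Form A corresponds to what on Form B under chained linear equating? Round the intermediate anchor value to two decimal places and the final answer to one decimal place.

Form A → anchor (Group A): v = (4.1/14.0)(92 − 77.5) + 12.1 = 16.35
anchor → Form B (Group B): y = (11.4/3.6)(16.35 − 13.8) + 80.6 = 88.7

88.7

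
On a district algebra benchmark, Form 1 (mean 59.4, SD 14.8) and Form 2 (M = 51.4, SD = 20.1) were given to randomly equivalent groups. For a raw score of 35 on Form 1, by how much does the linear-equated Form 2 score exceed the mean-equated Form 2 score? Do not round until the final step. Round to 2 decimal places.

-8.74

Mean-equated: 35 + (51.4 − 59.4) = 27.00
Linear-equated: (20.1/14.8)(35 − 59.4) + 51.4 = 18.262
Difference = 18.262 − 27.00 = -8.74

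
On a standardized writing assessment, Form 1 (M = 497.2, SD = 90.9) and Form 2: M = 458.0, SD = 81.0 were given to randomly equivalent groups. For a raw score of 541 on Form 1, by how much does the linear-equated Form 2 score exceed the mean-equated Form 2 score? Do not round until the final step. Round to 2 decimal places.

Mean-equated: 541 + (458.0 − 497.2) = 501.80
Linear-equated: (81.0/90.9)(541 − 497.2) + 458.0 = 497.030
Difference = 497.030 − 501.80 = -4.77

-4.77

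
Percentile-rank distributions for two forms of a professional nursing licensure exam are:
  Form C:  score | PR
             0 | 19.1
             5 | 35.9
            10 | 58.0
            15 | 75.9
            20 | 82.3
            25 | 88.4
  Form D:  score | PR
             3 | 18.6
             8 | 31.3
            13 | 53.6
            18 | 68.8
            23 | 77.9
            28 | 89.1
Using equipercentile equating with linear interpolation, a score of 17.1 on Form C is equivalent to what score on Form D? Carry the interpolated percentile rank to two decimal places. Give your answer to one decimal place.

PR of 17.1 on Form C: 75.9 + (17.1 − 15)/(20 − 15) × (82.3 − 75.9) = 78.59
On Form D, PR 78.59 falls between score 23 (PR 77.9) and 28 (PR 89.1).
Interpolate: 23 + (78.59 − 77.9)/(89.1 − 77.9) × (28 − 23) = 23.3

23.3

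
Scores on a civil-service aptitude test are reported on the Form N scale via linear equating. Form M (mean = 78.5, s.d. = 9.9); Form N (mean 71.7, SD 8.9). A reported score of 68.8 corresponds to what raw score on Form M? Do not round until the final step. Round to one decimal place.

Invert y = (SD_Y/SD_X)(x − M_X) + M_Y:
x = (SD_X/SD_Y)(y − M_Y) + M_X = (9.9/8.9)(68.8 − 71.7) + 78.5
x = 1.112360 × -2.900 + 78.5 = 75.3

75.3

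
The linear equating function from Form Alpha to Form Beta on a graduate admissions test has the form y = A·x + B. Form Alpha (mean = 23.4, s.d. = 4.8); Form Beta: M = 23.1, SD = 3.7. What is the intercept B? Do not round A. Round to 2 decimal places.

A = SD_Y / SD_X = 3.7 / 4.8 = 0.770833
B = M_Y − A·M_X = 23.1 − 0.770833 × 23.4 = 5.06

5.06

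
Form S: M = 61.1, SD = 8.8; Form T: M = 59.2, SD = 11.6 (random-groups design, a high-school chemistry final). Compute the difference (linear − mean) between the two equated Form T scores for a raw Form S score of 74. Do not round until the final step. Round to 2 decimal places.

Mean-equated: 74 + (59.2 − 61.1) = 72.10
Linear-equated: (11.6/8.8)(74 − 61.1) + 59.2 = 76.205
Difference = 76.205 − 72.10 = 4.10

4.10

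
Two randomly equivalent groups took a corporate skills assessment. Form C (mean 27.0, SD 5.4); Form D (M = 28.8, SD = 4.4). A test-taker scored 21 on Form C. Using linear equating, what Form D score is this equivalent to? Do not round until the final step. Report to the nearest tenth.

23.9

Linear equating: y = (SD_Y/SD_X)(x − M_X) + M_Y
y = (4.4/5.4)(21 − 27.0) + 28.8
y = 0.814815 × -6.0 + 28.8 = -4.8889 + 28.8 = 23.9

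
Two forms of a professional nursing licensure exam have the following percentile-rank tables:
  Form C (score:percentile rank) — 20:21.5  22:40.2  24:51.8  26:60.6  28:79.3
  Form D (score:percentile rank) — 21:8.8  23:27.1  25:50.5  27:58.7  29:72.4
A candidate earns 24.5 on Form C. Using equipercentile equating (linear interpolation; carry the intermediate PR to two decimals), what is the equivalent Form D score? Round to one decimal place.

PR of 24.5 on Form C: 51.8 + (24.5 − 24)/(26 − 24) × (60.6 − 51.8) = 54.00
On Form D, PR 54.00 falls between score 25 (PR 50.5) and 27 (PR 58.7).
Interpolate: 25 + (54.00 − 50.5)/(58.7 − 50.5) × (27 − 25) = 25.9

25.9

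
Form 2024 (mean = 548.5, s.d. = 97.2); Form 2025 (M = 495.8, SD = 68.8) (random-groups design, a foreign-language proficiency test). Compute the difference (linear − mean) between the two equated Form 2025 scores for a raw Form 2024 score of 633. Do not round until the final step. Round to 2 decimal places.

-24.69

Mean-equated: 633 + (495.8 − 548.5) = 580.30
Linear-equated: (68.8/97.2)(633 − 548.5) + 495.8 = 555.611
Difference = 555.611 − 580.30 = -24.69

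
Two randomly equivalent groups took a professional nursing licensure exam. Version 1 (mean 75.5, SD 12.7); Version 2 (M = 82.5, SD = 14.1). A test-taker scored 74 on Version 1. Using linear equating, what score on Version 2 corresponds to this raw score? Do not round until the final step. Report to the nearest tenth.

80.8

Linear equating: y = (SD_Y/SD_X)(x − M_X) + M_Y
y = (14.1/12.7)(74 − 75.5) + 82.5
y = 1.110236 × -1.5 + 82.5 = -1.6654 + 82.5 = 80.8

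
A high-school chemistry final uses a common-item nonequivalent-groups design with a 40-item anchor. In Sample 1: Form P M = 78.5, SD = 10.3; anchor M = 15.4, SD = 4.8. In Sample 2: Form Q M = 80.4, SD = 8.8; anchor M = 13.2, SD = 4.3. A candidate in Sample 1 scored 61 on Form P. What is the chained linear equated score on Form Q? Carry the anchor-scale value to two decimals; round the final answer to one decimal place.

Form P → anchor (Sample 1): v = (4.8/10.3)(61 − 78.5) + 15.4 = 7.24
anchor → Form Q (Sample 2): y = (8.8/4.3)(7.24 − 13.2) + 80.4 = 68.2

68.2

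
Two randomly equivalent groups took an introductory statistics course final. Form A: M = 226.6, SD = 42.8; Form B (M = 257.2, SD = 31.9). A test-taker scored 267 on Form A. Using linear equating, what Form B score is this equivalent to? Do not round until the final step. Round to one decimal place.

Linear equating: y = (SD_Y/SD_X)(x − M_X) + M_Y
y = (31.9/42.8)(267 − 226.6) + 257.2
y = 0.745327 × 40.4 + 257.2 = 30.1112 + 257.2 = 287.3

287.3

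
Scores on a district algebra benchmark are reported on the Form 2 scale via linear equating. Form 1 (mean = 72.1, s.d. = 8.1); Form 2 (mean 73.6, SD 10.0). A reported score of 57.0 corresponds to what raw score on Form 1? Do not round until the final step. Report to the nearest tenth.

Invert y = (SD_Y/SD_X)(x − M_X) + M_Y:
x = (SD_X/SD_Y)(y − M_Y) + M_X = (8.1/10.0)(57.0 − 73.6) + 72.1
x = 0.810000 × -16.600 + 72.1 = 58.7

58.7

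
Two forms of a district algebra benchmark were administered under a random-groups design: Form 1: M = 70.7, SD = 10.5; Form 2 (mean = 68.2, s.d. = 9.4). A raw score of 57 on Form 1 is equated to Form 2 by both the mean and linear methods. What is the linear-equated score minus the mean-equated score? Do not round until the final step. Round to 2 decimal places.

Mean-equated: 57 + (68.2 − 70.7) = 54.50
Linear-equated: (9.4/10.5)(57 − 70.7) + 68.2 = 55.935
Difference = 55.935 − 54.50 = 1.44

1.44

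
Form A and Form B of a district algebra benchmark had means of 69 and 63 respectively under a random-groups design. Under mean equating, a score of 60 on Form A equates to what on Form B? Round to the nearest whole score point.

54

Mean equating: y = x + (M_Y − M_X) = 60 + (63 − 69) = 54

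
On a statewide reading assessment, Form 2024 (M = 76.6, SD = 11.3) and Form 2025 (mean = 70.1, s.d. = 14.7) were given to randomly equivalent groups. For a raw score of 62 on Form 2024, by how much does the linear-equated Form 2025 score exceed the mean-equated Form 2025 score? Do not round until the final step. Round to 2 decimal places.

-4.39

Mean-equated: 62 + (70.1 − 76.6) = 55.50
Linear-equated: (14.7/11.3)(62 − 76.6) + 70.1 = 51.107
Difference = 51.107 − 55.50 = -4.39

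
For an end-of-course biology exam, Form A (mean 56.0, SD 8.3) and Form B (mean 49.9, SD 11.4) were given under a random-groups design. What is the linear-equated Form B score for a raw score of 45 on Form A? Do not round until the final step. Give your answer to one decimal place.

Linear equating: y = (SD_Y/SD_X)(x − M_X) + M_Y
y = (11.4/8.3)(45 − 56.0) + 49.9
y = 1.373494 × -11.0 + 49.9 = -15.1084 + 49.9 = 34.8

34.8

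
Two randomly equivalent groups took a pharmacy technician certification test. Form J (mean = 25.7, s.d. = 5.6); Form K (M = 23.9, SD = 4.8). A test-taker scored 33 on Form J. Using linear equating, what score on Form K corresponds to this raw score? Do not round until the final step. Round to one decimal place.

Linear equating: y = (SD_Y/SD_X)(x − M_X) + M_Y
y = (4.8/5.6)(33 − 25.7) + 23.9
y = 0.857143 × 7.3 + 23.9 = 6.2571 + 23.9 = 30.2

30.2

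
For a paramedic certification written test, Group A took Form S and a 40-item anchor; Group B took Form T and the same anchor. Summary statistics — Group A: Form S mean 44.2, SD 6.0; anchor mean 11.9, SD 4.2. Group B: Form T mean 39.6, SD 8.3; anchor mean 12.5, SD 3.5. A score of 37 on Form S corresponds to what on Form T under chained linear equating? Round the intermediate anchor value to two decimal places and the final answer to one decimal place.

Form S → anchor (Group A): v = (4.2/6.0)(37 − 44.2) + 11.9 = 6.86
anchor → Form T (Group B): y = (8.3/3.5)(6.86 − 12.5) + 39.6 = 26.2

26.2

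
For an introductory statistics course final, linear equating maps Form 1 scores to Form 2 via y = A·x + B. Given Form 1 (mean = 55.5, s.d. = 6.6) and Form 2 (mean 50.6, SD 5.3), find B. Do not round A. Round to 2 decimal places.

6.03

A = SD_Y / SD_X = 5.3 / 6.6 = 0.803030
B = M_Y − A·M_X = 50.6 − 0.803030 × 55.5 = 6.03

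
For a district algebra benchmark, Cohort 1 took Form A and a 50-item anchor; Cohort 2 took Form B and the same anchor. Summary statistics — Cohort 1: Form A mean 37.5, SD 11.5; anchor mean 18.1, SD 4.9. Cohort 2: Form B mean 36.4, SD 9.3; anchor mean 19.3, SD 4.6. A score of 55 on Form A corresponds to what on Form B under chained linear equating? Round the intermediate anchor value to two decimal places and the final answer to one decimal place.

Form A → anchor (Cohort 1): v = (4.9/11.5)(55 − 37.5) + 18.1 = 25.56
anchor → Form B (Cohort 2): y = (9.3/4.6)(25.56 − 19.3) + 36.4 = 49.1

49.1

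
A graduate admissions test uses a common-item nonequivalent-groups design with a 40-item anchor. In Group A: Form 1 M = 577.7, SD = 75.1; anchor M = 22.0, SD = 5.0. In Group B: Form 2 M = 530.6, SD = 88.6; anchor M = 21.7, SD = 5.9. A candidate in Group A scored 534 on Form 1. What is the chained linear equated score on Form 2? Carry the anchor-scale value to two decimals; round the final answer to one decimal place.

Form 1 → anchor (Group A): v = (5.0/75.1)(534 − 577.7) + 22.0 = 19.09
anchor → Form 2 (Group B): y = (88.6/5.9)(19.09 − 21.7) + 530.6 = 491.4

491.4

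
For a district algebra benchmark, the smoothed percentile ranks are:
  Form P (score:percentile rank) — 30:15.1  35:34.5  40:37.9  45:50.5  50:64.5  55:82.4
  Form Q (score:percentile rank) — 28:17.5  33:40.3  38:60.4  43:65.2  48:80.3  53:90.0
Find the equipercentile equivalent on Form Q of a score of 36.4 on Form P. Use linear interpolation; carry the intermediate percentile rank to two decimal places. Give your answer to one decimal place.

PR of 36.4 on Form P: 34.5 + (36.4 − 35)/(40 − 35) × (37.9 − 34.5) = 35.45
On Form Q, PR 35.45 falls between score 28 (PR 17.5) and 33 (PR 40.3).
Interpolate: 28 + (35.45 − 17.5)/(40.3 − 17.5) × (33 − 28) = 31.9

31.9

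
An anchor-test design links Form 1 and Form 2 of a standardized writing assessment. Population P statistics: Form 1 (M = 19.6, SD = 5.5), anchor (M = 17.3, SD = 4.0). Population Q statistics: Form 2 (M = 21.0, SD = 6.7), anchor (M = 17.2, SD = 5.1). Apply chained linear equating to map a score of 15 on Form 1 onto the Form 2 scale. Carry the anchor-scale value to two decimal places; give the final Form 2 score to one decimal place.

16.7

Form 1 → anchor (Population P): v = (4.0/5.5)(15 − 19.6) + 17.3 = 13.95
anchor → Form 2 (Population Q): y = (6.7/5.1)(13.95 − 17.2) + 21.0 = 16.7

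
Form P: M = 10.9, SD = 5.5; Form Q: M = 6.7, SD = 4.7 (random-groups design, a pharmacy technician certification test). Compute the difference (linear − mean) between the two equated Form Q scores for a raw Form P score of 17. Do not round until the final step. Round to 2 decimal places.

-0.89

Mean-equated: 17 + (6.7 − 10.9) = 12.80
Linear-equated: (4.7/5.5)(17 − 10.9) + 6.7 = 11.913
Difference = 11.913 − 12.80 = -0.89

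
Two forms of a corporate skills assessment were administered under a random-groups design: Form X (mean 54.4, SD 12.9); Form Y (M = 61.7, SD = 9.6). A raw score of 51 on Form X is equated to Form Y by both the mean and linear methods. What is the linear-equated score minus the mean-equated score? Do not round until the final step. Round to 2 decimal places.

Mean-equated: 51 + (61.7 − 54.4) = 58.30
Linear-equated: (9.6/12.9)(51 − 54.4) + 61.7 = 59.170
Difference = 59.170 − 58.30 = 0.87

0.87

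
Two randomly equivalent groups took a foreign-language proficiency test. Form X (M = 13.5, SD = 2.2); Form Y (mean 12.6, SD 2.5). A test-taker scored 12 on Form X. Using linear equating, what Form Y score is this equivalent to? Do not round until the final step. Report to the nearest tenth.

10.9

Linear equating: y = (SD_Y/SD_X)(x − M_X) + M_Y
y = (2.5/2.2)(12 − 13.5) + 12.6
y = 1.136364 × -1.5 + 12.6 = -1.7045 + 12.6 = 10.9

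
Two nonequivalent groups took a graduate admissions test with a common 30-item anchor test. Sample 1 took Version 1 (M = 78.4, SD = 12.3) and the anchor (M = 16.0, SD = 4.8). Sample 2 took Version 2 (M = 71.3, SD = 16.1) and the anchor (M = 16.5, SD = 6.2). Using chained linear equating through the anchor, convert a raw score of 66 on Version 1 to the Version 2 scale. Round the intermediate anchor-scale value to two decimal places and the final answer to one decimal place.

57.4

Version 1 → anchor (Sample 1): v = (4.8/12.3)(66 − 78.4) + 16.0 = 11.16
anchor → Version 2 (Sample 2): y = (16.1/6.2)(11.16 − 16.5) + 71.3 = 57.4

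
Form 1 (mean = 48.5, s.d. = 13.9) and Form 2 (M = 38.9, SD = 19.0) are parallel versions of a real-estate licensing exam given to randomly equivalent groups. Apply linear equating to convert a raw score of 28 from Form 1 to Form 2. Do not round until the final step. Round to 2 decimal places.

Linear equating: y = (SD_Y/SD_X)(x − M_X) + M_Y
y = (19.0/13.9)(28 − 48.5) + 38.9
y = 1.366906 × -20.5 + 38.9 = -28.0216 + 38.9 = 10.88

10.88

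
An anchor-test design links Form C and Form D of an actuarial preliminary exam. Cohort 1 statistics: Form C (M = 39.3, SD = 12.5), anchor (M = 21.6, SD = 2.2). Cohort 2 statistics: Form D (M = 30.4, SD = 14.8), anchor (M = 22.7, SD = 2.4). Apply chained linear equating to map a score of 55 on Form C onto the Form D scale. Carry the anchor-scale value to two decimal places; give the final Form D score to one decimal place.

Form C → anchor (Cohort 1): v = (2.2/12.5)(55 − 39.3) + 21.6 = 24.36
anchor → Form D (Cohort 2): y = (14.8/2.4)(24.36 − 22.7) + 30.4 = 40.6

40.6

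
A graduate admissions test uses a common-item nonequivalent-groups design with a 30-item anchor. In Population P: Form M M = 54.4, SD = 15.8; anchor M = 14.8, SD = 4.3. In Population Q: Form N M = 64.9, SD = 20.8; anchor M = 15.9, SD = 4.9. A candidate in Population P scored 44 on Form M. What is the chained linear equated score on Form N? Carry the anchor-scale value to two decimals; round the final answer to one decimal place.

Form M → anchor (Population P): v = (4.3/15.8)(44 − 54.4) + 14.8 = 11.97
anchor → Form N (Population Q): y = (20.8/4.9)(11.97 − 15.9) + 64.9 = 48.2

48.2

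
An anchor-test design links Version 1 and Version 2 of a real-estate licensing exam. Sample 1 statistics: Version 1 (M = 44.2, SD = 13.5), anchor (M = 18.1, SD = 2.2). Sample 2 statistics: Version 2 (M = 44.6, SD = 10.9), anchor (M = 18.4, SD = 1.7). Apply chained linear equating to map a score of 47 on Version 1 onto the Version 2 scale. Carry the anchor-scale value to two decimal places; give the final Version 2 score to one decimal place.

45.6

Version 1 → anchor (Sample 1): v = (2.2/13.5)(47 − 44.2) + 18.1 = 18.56
anchor → Version 2 (Sample 2): y = (10.9/1.7)(18.56 − 18.4) + 44.6 = 45.6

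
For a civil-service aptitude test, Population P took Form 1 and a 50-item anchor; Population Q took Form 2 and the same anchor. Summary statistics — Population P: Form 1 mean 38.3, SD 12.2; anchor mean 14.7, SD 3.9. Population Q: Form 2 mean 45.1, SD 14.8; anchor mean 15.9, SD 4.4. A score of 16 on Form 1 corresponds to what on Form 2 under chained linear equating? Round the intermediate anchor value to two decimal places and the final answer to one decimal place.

17.1

Form 1 → anchor (Population P): v = (3.9/12.2)(16 − 38.3) + 14.7 = 7.57
anchor → Form 2 (Population Q): y = (14.8/4.4)(7.57 − 15.9) + 45.1 = 17.1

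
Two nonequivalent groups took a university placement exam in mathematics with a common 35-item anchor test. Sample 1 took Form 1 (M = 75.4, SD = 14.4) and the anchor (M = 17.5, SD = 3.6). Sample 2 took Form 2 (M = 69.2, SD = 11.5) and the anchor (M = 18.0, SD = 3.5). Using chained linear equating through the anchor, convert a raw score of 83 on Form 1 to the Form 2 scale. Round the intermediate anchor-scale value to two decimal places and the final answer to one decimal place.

73.8

Form 1 → anchor (Sample 1): v = (3.6/14.4)(83 − 75.4) + 17.5 = 19.40
anchor → Form 2 (Sample 2): y = (11.5/3.5)(19.40 − 18.0) + 69.2 = 73.8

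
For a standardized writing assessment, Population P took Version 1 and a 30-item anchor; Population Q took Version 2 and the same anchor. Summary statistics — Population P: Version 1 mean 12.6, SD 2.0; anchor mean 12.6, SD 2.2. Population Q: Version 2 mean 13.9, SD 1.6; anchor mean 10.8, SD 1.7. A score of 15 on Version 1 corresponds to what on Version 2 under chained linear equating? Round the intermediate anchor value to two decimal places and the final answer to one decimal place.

Version 1 → anchor (Population P): v = (2.2/2.0)(15 − 12.6) + 12.6 = 15.24
anchor → Version 2 (Population Q): y = (1.6/1.7)(15.24 − 10.8) + 13.9 = 18.1

18.1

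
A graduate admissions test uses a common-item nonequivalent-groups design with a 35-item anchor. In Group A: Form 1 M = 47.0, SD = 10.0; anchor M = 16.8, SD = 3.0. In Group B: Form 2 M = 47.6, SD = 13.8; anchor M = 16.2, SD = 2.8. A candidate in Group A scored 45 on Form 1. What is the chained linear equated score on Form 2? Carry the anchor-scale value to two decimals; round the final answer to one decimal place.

Form 1 → anchor (Group A): v = (3.0/10.0)(45 − 47.0) + 16.8 = 16.20
anchor → Form 2 (Group B): y = (13.8/2.8)(16.20 − 16.2) + 47.6 = 47.6

47.6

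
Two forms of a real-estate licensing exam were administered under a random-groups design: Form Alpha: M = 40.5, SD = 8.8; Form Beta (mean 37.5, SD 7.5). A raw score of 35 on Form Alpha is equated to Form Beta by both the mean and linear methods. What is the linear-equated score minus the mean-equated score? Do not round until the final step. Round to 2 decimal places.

0.81

Mean-equated: 35 + (37.5 − 40.5) = 32.00
Linear-equated: (7.5/8.8)(35 − 40.5) + 37.5 = 32.812
Difference = 32.812 − 32.00 = 0.81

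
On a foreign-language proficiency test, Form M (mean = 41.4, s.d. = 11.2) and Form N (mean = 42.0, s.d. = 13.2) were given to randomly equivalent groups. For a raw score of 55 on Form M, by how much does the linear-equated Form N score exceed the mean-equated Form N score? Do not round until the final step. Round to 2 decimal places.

Mean-equated: 55 + (42.0 − 41.4) = 55.60
Linear-equated: (13.2/11.2)(55 − 41.4) + 42.0 = 58.029
Difference = 58.029 − 55.60 = 2.43

2.43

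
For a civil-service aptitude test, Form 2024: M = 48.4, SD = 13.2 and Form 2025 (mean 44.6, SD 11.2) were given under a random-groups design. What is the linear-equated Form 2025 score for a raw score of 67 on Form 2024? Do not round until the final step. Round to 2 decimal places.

Linear equating: y = (SD_Y/SD_X)(x − M_X) + M_Y
y = (11.2/13.2)(67 − 48.4) + 44.6
y = 0.848485 × 18.6 + 44.6 = 15.7818 + 44.6 = 60.38

60.38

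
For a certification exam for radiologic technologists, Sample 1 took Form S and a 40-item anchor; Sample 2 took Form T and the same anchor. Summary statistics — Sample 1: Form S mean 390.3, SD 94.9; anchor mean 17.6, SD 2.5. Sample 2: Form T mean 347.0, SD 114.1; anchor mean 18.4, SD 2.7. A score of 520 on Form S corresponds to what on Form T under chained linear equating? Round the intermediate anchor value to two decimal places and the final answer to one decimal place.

Form S → anchor (Sample 1): v = (2.5/94.9)(520 − 390.3) + 17.6 = 21.02
anchor → Form T (Sample 2): y = (114.1/2.7)(21.02 − 18.4) + 347.0 = 457.7

457.7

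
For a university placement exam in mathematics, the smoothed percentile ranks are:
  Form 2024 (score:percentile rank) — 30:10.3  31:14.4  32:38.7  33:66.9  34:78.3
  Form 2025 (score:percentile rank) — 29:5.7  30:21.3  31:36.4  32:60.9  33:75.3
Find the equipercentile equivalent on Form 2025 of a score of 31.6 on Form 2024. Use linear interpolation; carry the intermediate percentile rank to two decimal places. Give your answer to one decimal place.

30.5

PR of 31.6 on Form 2024: 14.4 + (31.6 − 31)/(32 − 31) × (38.7 − 14.4) = 28.98
On Form 2025, PR 28.98 falls between score 30 (PR 21.3) and 31 (PR 36.4).
Interpolate: 30 + (28.98 − 21.3)/(36.4 − 21.3) × (31 − 30) = 30.5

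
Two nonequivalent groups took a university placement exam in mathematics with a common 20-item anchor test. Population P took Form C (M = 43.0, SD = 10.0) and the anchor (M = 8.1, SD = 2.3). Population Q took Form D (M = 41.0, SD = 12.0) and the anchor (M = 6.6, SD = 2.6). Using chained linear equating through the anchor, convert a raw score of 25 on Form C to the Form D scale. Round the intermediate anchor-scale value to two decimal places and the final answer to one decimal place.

Form C → anchor (Population P): v = (2.3/10.0)(25 − 43.0) + 8.1 = 3.96
anchor → Form D (Population Q): y = (12.0/2.6)(3.96 − 6.6) + 41.0 = 28.8

28.8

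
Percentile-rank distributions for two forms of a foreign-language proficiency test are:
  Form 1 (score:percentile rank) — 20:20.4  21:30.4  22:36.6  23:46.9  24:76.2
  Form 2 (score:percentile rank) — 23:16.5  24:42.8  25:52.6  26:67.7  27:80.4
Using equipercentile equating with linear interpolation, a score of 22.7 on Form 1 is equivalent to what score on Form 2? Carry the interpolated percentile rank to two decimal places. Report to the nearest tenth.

24.1

PR of 22.7 on Form 1: 36.6 + (22.7 − 22)/(23 − 22) × (46.9 − 36.6) = 43.81
On Form 2, PR 43.81 falls between score 24 (PR 42.8) and 25 (PR 52.6).
Interpolate: 24 + (43.81 − 42.8)/(52.6 − 42.8) × (25 − 24) = 24.1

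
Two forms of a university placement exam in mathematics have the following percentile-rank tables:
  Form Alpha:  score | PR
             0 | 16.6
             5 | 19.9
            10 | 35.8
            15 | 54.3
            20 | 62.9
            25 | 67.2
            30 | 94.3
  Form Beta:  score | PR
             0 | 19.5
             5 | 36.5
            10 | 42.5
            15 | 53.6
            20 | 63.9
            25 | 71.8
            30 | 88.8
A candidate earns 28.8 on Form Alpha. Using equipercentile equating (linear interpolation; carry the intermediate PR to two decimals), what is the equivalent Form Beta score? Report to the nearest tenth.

29.7

PR of 28.8 on Form Alpha: 67.2 + (28.8 − 25)/(30 − 25) × (94.3 − 67.2) = 87.80
On Form Beta, PR 87.80 falls between score 25 (PR 71.8) and 30 (PR 88.8).
Interpolate: 25 + (87.80 − 71.8)/(88.8 − 71.8) × (30 − 25) = 29.7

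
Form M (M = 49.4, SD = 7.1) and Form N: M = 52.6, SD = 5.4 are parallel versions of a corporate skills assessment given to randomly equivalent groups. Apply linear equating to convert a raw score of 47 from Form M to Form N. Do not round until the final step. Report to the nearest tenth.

50.8

Linear equating: y = (SD_Y/SD_X)(x − M_X) + M_Y
y = (5.4/7.1)(47 − 49.4) + 52.6
y = 0.760563 × -2.4 + 52.6 = -1.8254 + 52.6 = 50.8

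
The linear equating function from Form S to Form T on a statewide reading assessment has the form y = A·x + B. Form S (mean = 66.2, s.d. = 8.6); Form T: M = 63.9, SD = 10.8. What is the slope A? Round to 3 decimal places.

A = SD_Y / SD_X = 10.8 / 8.6 = 1.256

1.256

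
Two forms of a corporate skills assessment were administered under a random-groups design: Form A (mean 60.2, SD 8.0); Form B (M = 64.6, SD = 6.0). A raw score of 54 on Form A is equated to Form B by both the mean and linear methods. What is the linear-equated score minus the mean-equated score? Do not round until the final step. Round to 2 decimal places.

1.55

Mean-equated: 54 + (64.6 − 60.2) = 58.40
Linear-equated: (6.0/8.0)(54 − 60.2) + 64.6 = 59.950
Difference = 59.950 − 58.40 = 1.55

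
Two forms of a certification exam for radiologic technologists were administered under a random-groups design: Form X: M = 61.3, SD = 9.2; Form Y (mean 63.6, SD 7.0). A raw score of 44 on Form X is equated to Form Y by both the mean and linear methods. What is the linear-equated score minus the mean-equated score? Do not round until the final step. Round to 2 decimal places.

4.14

Mean-equated: 44 + (63.6 − 61.3) = 46.30
Linear-equated: (7.0/9.2)(44 − 61.3) + 63.6 = 50.437
Difference = 50.437 − 46.30 = 4.14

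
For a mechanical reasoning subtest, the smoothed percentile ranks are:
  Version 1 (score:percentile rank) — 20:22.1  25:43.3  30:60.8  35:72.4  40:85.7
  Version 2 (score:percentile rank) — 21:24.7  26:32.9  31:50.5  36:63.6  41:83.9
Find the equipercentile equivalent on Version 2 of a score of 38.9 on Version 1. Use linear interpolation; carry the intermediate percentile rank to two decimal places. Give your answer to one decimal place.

40.7

PR of 38.9 on Version 1: 72.4 + (38.9 − 35)/(40 − 35) × (85.7 − 72.4) = 82.77
On Version 2, PR 82.77 falls between score 36 (PR 63.6) and 41 (PR 83.9).
Interpolate: 36 + (82.77 − 63.6)/(83.9 − 63.6) × (41 − 36) = 40.7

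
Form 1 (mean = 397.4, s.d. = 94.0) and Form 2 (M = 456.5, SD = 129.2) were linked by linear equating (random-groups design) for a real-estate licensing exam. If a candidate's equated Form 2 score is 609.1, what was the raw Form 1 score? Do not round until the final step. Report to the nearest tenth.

Invert y = (SD_Y/SD_X)(x − M_X) + M_Y:
x = (SD_X/SD_Y)(y − M_Y) + M_X = (94.0/129.2)(609.1 − 456.5) + 397.4
x = 0.727554 × 152.600 + 397.4 = 508.4

508.4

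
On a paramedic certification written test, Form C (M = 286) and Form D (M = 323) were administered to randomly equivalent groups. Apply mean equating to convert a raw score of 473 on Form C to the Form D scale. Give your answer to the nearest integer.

510

Mean equating: y = x + (M_Y − M_X) = 473 + (323 − 286) = 510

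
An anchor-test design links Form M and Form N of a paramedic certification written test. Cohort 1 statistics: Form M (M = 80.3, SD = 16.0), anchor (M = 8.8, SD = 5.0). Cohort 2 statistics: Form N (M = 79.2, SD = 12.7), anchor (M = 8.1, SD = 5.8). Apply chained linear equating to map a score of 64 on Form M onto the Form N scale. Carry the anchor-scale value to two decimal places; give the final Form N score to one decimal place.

69.6

Form M → anchor (Cohort 1): v = (5.0/16.0)(64 − 80.3) + 8.8 = 3.71
anchor → Form N (Cohort 2): y = (12.7/5.8)(3.71 − 8.1) + 79.2 = 69.6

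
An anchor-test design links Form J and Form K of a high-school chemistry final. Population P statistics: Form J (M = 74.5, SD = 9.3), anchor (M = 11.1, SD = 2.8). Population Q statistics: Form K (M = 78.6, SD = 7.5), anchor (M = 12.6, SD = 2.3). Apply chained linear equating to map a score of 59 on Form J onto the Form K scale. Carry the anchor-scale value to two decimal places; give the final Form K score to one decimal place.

58.5

Form J → anchor (Population P): v = (2.8/9.3)(59 − 74.5) + 11.1 = 6.43
anchor → Form K (Population Q): y = (7.5/2.3)(6.43 − 12.6) + 78.6 = 58.5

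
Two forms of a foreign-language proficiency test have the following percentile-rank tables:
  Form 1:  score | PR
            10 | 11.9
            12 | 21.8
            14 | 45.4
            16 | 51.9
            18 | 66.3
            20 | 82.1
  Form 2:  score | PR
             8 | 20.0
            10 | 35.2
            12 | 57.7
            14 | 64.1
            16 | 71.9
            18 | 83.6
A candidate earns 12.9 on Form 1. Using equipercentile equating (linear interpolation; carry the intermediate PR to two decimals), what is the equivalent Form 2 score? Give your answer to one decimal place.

9.6

PR of 12.9 on Form 1: 21.8 + (12.9 − 12)/(14 − 12) × (45.4 − 21.8) = 32.42
On Form 2, PR 32.42 falls between score 8 (PR 20.0) and 10 (PR 35.2).
Interpolate: 8 + (32.42 − 20.0)/(35.2 − 20.0) × (10 − 8) = 9.6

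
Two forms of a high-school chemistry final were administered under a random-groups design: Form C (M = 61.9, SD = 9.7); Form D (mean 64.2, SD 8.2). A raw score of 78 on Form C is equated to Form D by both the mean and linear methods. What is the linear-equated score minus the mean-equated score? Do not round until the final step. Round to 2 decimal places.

Mean-equated: 78 + (64.2 − 61.9) = 80.30
Linear-equated: (8.2/9.7)(78 − 61.9) + 64.2 = 77.810
Difference = 77.810 − 80.30 = -2.49

-2.49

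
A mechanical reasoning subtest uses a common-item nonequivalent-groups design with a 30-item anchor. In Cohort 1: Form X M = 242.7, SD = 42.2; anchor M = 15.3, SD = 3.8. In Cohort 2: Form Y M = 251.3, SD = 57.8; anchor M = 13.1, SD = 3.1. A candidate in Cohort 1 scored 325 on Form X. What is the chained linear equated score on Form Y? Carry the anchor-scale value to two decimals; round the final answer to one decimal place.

430.5

Form X → anchor (Cohort 1): v = (3.8/42.2)(325 − 242.7) + 15.3 = 22.71
anchor → Form Y (Cohort 2): y = (57.8/3.1)(22.71 − 13.1) + 251.3 = 430.5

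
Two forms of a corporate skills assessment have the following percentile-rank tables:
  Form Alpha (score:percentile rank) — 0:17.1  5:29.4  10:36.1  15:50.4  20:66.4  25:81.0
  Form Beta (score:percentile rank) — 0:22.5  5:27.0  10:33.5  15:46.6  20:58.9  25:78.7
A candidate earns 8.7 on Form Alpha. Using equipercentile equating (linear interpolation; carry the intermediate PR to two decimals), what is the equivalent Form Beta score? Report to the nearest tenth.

10.3

PR of 8.7 on Form Alpha: 29.4 + (8.7 − 5)/(10 − 5) × (36.1 − 29.4) = 34.36
On Form Beta, PR 34.36 falls between score 10 (PR 33.5) and 15 (PR 46.6).
Interpolate: 10 + (34.36 − 33.5)/(46.6 − 33.5) × (15 − 10) = 10.3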